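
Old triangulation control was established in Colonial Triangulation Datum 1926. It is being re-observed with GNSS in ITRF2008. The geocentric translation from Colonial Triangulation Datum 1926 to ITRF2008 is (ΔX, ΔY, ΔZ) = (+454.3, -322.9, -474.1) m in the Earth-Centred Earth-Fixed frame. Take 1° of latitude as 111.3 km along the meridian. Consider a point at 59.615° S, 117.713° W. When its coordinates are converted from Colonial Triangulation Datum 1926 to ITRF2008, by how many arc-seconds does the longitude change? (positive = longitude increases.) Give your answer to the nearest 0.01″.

Δλ = 35.32″

sin φ = -0.862646, cos φ = 0.505808, sin λ = -0.885288, cos λ = -0.465043.
East component: ΔE = −sin λ·ΔX + cos λ·ΔY = −(-0.885288)(454.3) + (-0.465043)(-322.9) = 552.35 m.
1° of latitude spans 111300 m; at latitude φ, 1° of longitude spans that × cos φ = 56296.4 m, so Δλ = 552.35 / 56296.4 × 3600 = 35.321″.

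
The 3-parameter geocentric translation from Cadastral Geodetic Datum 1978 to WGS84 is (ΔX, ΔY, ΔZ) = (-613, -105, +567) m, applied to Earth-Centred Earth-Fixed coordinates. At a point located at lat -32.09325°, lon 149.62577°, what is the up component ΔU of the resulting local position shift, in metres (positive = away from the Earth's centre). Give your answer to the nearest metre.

The local up (radial) axis is (cos φ cos λ, cos φ sin λ, sin φ), giving ΔU = 448.042 − 44.979 − 301.246 = 101.82 m.

ΔU = 102 m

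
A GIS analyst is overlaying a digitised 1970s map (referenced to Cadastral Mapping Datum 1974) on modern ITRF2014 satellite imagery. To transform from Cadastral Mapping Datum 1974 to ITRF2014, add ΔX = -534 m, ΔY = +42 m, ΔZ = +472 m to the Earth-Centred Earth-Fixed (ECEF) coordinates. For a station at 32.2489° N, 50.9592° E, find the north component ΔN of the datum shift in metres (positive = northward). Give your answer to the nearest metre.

The local north axis is (−sin φ cos λ, −sin φ sin λ, cos φ), giving ΔN = 179.477 − 17.407 + 399.188 = 561.26 m.

ΔN = 561 m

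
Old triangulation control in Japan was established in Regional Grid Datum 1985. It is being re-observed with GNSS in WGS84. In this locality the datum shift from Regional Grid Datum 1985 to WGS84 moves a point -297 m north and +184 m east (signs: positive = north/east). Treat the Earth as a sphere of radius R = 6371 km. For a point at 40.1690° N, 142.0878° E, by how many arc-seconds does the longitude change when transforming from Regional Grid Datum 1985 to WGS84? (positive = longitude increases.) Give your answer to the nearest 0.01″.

At latitude 40.1690°, cos φ = 0.764145.
One radian of longitude at latitude φ spans R cos φ, so Δλ = ΔE / (R cos φ) = 184.0 / (6371000 × 0.764145) = 3.7795e-05 rad = 7.796″.

Δλ = 7.80″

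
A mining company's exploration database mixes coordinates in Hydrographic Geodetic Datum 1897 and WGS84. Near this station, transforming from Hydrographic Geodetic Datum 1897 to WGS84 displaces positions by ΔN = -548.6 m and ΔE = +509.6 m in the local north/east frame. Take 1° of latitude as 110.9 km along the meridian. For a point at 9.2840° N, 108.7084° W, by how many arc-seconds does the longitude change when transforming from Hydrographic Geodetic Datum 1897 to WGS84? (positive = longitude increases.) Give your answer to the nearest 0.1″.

Δλ = 16.8″

At latitude 9.2840°, cos φ = 0.986901.
1° of longitude at this latitude = 110.9 × cos φ = 109.45 km, so Δλ = 509.6 / 109447.3 = 0.0046561° = 16.762″.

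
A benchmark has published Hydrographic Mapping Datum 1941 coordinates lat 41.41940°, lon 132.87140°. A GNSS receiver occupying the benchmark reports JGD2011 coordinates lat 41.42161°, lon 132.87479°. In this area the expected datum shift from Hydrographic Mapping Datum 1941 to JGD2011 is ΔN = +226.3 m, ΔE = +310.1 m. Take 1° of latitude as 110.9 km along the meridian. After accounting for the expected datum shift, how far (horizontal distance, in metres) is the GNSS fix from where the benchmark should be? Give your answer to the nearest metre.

34 m

Observed coordinate differences: Δφ = +0.00221°, Δλ = +0.00339°.
Converting to metres (1° lat = 110900 m, cos φ = 0.749887): observed ΔN = 245.1 m, observed ΔE = 281.9 m.
Subtracting the expected shift leaves a residual of 245.1 − (226.3) = 18.8 m north and 281.9 − (310.1) = -28.2 m east.
Residual distance = √(18.8² + (-28.2)²) = 33.9 m.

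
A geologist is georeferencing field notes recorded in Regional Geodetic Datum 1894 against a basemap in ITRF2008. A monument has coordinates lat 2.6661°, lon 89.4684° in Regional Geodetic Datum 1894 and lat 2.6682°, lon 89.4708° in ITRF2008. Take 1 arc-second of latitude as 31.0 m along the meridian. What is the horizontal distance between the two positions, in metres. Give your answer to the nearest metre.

356 m

Δφ = 2.6682° − 2.6661° = +0.0021°; Δλ = 89.4708° − 89.4684° = +0.0024°.
1° of latitude = 3600 × 31.00 = 111600 m.
ΔN = Δφ × 111600 = 234.4 m; ΔE = Δλ × 111600 × cos(2.6661°) = +0.0024 × 111600 × 0.998918 = 267.6 m.
Distance = √(ΔE² + ΔN²) = √(267.6² + 234.4²) = 355.7 m.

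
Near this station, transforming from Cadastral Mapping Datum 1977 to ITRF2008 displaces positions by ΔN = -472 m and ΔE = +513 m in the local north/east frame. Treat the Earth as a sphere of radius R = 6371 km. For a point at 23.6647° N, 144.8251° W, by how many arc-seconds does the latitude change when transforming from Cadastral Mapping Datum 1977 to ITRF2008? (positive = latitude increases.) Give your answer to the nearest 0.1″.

Δφ = -15.3″

On a sphere of radius R, 1 rad of latitude = R, so Δφ = ΔN / R = -472.0 / 6371000 = -7.4086e-05 rad = -15.281″.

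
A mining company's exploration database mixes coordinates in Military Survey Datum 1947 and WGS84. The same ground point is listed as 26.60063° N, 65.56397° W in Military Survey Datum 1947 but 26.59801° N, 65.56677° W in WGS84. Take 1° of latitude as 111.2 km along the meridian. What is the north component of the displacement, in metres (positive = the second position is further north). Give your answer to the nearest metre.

Δφ = 26.59801° − 26.60063° = -0.00262°; Δλ = -65.56677° − -65.56397° = -0.00280°.
ΔN = Δφ × 111200 = -291.3 m; ΔE = Δλ × 111200 × cos(26.60063°) = -0.00280 × 111200 × 0.894149 = -278.4 m.

ΔN = -291 m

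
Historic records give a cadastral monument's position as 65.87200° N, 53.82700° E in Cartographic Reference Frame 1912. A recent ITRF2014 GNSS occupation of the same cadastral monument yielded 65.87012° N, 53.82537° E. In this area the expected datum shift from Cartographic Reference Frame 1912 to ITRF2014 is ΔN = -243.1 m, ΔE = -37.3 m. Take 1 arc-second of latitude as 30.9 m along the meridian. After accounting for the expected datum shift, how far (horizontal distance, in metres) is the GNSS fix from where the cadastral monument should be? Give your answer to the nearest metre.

50 m

Observed coordinate differences: Δφ = -0.00188°, Δλ = -0.00163°.
Converting to metres (1° lat = 111240 m, cos φ = 0.408777): observed ΔN = -209.1 m, observed ΔE = -74.1 m.
Subtracting the expected shift leaves a residual of -209.1 − (-243.1) = 34.0 m north and -74.1 − (-37.3) = -36.8 m east.
Residual distance = √(34.0² + (-36.8)²) = 50.1 m.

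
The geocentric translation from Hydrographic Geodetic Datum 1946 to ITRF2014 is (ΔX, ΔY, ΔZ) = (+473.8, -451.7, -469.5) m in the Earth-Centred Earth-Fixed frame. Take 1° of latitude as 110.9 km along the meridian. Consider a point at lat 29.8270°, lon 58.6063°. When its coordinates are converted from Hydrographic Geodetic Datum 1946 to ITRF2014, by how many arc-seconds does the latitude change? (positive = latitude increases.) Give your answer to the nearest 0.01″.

Δφ = -10.98″

sin φ = 0.497383, cos φ = 0.867531, sin λ = 0.853608, cos λ = 0.520916.
North component: ΔN = −sin φ cos λ·ΔX − sin φ sin λ·ΔY + cos φ·ΔZ = −(0.497383)(0.520916)(473.8) − (0.497383)(0.853608)(-451.7) + (0.867531)(-469.5) = -338.29 m.
1° of latitude spans 110900 m, so Δφ = -338.29 / 110900 × 3600 = -10.981″.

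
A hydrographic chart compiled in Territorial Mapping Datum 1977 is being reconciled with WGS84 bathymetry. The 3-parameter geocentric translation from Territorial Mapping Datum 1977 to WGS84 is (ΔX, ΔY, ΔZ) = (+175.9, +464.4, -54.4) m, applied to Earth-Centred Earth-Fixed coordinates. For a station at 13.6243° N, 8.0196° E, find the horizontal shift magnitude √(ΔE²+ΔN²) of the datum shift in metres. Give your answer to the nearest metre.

449 m

At φ = 13.6243°, λ = 8.0196°: sin φ = 0.235554, cos φ = 0.971861, sin λ = 0.139512, cos λ = 0.990220.
ΔE = −sin λ·ΔX + cos λ·ΔY = −(0.139512)·(175.9) + (0.990220)·(464.4) = 435.32 m.
ΔN = −sin φ cos λ·ΔX − sin φ sin λ·ΔY + cos φ·ΔZ = −(0.235554)(0.990220)(175.9) − (0.235554)(0.139512)(464.4) + (0.971861)(-54.4) = -109.16 m.
Horizontal magnitude = √(ΔE² + ΔN²) = √(435.32² + (-109.16)²) = 448.80 m.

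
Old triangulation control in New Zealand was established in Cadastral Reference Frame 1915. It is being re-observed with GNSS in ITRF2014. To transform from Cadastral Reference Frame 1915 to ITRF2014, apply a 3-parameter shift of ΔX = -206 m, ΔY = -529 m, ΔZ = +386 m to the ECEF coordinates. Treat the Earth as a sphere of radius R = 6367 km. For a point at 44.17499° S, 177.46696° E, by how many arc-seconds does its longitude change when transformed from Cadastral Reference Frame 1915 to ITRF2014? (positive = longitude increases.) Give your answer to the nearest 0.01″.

Δλ = 24.28″

sin φ = -0.696852, cos φ = 0.717215, sin λ = 0.044195, cos λ = -0.999023.
East component: ΔE = −sin λ·ΔX + cos λ·ΔY = −(0.044195)(-206) + (-0.999023)(-529) = 537.59 m.
1° of latitude spans πR/180 = 111125 m; at latitude φ, 1° of longitude spans that × cos φ = 79700.6 m, so Δλ = 537.59 / 79700.6 × 3600 = 24.282″.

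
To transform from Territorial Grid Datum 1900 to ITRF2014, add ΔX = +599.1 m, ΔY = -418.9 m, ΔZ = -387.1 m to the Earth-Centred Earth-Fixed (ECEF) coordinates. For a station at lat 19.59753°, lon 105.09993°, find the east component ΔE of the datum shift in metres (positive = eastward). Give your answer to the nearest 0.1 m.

ΔE = -469.3 m

The local east axis at (φ, λ) is (−sin λ, cos λ, 0), so ΔE = −sin(105.09993°)·599.1 + cos(105.09993°)·(-418.9) = -469.29 m.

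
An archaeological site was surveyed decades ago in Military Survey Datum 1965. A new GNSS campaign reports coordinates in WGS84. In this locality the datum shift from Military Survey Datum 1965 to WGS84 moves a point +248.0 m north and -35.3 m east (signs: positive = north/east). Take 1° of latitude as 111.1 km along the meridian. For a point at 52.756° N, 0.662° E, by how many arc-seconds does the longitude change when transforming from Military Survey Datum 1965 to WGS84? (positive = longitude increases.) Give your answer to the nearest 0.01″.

At latitude 52.756°, cos φ = 0.605211.
1° of longitude at this latitude = 111.1 × cos φ = 67.24 km, so Δλ = -35.3 / 67238.9 = -0.0005250° = -1.890″.

Δλ = -1.89″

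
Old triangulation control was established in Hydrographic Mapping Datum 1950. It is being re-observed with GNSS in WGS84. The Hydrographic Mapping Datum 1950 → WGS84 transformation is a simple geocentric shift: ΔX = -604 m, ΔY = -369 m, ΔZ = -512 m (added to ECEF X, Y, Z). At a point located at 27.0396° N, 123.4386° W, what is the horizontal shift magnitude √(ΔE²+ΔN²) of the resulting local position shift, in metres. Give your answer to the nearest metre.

806 m

At φ = 27.0396°, λ = -123.4386°: sin φ = 0.454606, cos φ = 0.890693, sin λ = -0.834477, cos λ = -0.551043.
ΔE = −sin λ·ΔX + cos λ·ΔY = −(-0.834477)·(-604) + (-0.551043)·(-369) = -300.69 m.
ΔN = −sin φ cos λ·ΔX − sin φ sin λ·ΔY + cos φ·ΔZ = −(0.454606)(-0.551043)(-604) − (0.454606)(-0.834477)(-369) + (0.890693)(-512) = -747.32 m.
Horizontal magnitude = √(ΔE² + ΔN²) = √((-300.69)² + (-747.32)²) = 805.55 m.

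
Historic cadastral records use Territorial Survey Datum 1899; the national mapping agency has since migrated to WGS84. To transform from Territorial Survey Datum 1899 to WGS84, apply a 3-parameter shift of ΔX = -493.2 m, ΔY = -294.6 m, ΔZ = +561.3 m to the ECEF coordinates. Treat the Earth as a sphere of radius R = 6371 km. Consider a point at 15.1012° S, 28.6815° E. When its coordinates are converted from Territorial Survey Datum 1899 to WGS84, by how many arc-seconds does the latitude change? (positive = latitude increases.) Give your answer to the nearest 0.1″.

Δφ = 12.7″

sin φ = -0.260525, cos φ = 0.965467, sin λ = 0.479940, cos λ = 0.877301.
North component: ΔN = −sin φ cos λ·ΔX − sin φ sin λ·ΔY + cos φ·ΔZ = −(-0.260525)(0.877301)(-493.2) − (-0.260525)(0.479940)(-294.6) + (0.965467)(561.3) = 392.36 m.
1° of latitude spans πR/180 = 111195 m, so Δφ = 392.36 / 111195 × 3600 = 12.703″.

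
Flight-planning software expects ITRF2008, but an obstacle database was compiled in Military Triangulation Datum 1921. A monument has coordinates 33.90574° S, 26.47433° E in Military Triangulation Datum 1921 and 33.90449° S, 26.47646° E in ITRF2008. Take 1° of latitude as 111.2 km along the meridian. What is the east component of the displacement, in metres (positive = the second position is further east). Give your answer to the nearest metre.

Δφ = -33.90449° − -33.90574° = +0.00125°; Δλ = 26.47646° − 26.47433° = +0.00213°.
ΔN = Δφ × 111200 = 139.0 m; ΔE = Δλ × 111200 × cos(-33.90574°) = +0.00213 × 111200 × 0.829956 = 196.6 m.

ΔE = 197 m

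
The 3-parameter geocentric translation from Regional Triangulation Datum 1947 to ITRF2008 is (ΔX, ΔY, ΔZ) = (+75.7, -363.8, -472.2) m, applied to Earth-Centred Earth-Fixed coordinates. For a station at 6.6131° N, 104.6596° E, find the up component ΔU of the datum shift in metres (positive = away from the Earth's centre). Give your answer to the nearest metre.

The local up (radial) axis is (cos φ cos λ, cos φ sin λ, sin φ), giving ΔU = -19.030 − 349.615 − 54.381 = -423.03 m.

ΔU = -423 m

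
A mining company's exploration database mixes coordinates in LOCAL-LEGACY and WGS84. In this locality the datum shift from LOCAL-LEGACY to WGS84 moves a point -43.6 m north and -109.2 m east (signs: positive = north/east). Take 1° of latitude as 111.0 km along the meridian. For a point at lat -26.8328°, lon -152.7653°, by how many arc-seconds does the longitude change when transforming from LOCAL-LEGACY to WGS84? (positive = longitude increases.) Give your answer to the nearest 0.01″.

Δλ = -3.97″

At latitude -26.8328°, cos φ = 0.892328.
1° of longitude at this latitude = 111.0 × cos φ = 99.05 km, so Δλ = -109.2 / 99048.4 = -0.0011025° = -3.969″.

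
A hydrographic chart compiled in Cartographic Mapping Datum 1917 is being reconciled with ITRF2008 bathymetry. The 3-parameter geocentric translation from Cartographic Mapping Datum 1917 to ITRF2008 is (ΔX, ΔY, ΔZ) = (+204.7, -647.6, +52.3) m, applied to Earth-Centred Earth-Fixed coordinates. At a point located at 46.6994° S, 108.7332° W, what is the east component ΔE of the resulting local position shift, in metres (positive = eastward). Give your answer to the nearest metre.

At φ = -46.6994°, λ = -108.7332°: sin φ = -0.727766, cos φ = 0.685826, sin λ = -0.947024, cos λ = -0.321162.
ΔE = −sin λ·ΔX + cos λ·ΔY = −(-0.947024)·(204.7) + (-0.321162)·(-647.6) = 401.84 m.

ΔE = 402 m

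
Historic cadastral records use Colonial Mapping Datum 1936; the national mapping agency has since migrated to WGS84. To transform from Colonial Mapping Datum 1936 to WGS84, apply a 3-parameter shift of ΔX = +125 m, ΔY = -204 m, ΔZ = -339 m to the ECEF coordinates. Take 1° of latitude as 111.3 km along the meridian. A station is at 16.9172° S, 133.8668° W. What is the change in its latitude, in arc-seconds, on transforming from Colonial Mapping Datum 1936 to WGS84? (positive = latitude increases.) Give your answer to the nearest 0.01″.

Δφ = -9.92″

sin φ = -0.290989, cos φ = 0.956726, sin λ = -0.720953, cos λ = -0.692984.
North component: ΔN = −sin φ cos λ·ΔX − sin φ sin λ·ΔY + cos φ·ΔZ = −(-0.290989)(-0.692984)(125) − (-0.290989)(-0.720953)(-204) + (0.956726)(-339) = -306.74 m.
1° of latitude spans 111300 m, so Δφ = -306.74 / 111300 × 3600 = -9.921″.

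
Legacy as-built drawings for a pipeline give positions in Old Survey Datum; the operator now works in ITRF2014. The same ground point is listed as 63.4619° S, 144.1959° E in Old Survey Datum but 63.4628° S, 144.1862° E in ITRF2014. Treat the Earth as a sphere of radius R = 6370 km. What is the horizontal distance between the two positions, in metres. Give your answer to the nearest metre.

492 m

Δφ = -63.4628° − -63.4619° = -0.0009°; Δλ = 144.1862° − 144.1959° = -0.0097°.
1° along a meridian = πR/180 = 111177 m.
ΔN = Δφ × 111177 = -100.1 m; ΔE = Δλ × 111177 × cos(-63.4619°) = -0.0097 × 111177 × 0.446793 = -481.8 m.
Distance = √(ΔE² + ΔN²) = √((-481.8)² + (-100.1)²) = 492.1 m.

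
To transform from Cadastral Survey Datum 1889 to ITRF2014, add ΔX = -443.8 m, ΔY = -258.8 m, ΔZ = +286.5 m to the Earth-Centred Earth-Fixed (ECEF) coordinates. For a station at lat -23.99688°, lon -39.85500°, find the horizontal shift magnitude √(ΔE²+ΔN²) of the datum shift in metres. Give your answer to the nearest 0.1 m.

The local east axis at (φ, λ) is (−sin λ, cos λ, 0), so ΔE = −sin(-39.85500°)·(-443.8) + cos(-39.85500°)·(-258.8) = -483.08 m.
The local north axis is (−sin φ cos λ, −sin φ sin λ, cos φ), giving ΔN = -138.555 + 67.450 + 261.737 = 190.63 m.
Horizontal magnitude = √(ΔE² + ΔN²) = √((-483.08)² + 190.63²) = 519.33 m.

519.3 m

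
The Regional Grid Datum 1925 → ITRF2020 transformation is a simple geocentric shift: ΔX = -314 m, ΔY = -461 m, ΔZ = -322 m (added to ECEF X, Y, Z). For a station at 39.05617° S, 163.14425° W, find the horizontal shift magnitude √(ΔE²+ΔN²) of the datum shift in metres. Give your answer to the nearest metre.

The local east axis at (φ, λ) is (−sin λ, cos λ, 0), so ΔE = −sin(-163.14425°)·(-314) + cos(-163.14425°)·(-461) = 350.15 m.
The local north axis is (−sin φ cos λ, −sin φ sin λ, cos φ), giving ΔN = 189.346 + 84.225 − 250.042 = 23.53 m.
Horizontal magnitude = √(ΔE² + ΔN²) = √(350.15² + 23.53²) = 350.94 m.

351 m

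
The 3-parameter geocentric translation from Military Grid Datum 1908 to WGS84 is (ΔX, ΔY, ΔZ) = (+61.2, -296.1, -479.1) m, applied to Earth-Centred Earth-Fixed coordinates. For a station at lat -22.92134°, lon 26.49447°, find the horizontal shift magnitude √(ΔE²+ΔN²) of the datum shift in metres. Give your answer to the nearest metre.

The local east axis at (φ, λ) is (−sin λ, cos λ, 0), so ΔE = −sin(26.49447°)·61.2 + cos(26.49447°)·(-296.1) = -292.30 m.
The local north axis is (−sin φ cos λ, −sin φ sin λ, cos φ), giving ΔN = 21.332 − 51.446 − 441.270 = -471.38 m.
Horizontal magnitude = √(ΔE² + ΔN²) = √((-292.30)² + (-471.38)²) = 554.66 m.

555 m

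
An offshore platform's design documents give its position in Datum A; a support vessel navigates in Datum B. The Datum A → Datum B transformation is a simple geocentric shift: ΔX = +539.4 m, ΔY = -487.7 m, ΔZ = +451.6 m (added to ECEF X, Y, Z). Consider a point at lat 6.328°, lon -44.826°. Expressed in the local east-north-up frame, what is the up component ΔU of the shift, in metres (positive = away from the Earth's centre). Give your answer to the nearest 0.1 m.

ΔU = 771.7 m

At φ = 6.328°, λ = -44.826°: sin φ = 0.110220, cos φ = 0.993907, sin λ = -0.704956, cos λ = 0.709251.
ΔU = cos φ cos λ·ΔX + cos φ sin λ·ΔY + sin φ·ΔZ = (0.993907)(0.709251)(539.4) + (0.993907)(-0.704956)(-487.7) + (0.110220)(451.6) = 771.73 m.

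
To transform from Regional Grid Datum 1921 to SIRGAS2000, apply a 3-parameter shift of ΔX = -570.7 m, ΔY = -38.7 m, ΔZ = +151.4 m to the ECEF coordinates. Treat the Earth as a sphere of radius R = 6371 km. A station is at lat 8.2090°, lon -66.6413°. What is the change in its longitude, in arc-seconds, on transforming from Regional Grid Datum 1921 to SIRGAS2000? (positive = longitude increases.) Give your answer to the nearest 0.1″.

sin φ = 0.142784, cos φ = 0.989754, sin λ = -0.918041, cos λ = 0.396486.
East component: ΔE = −sin λ·ΔX + cos λ·ΔY = −(-0.918041)(-570.7) + (0.396486)(-38.7) = -539.27 m.
1° of latitude spans πR/180 = 111195 m; at latitude φ, 1° of longitude spans that × cos φ = 110055.6 m, so Δλ = -539.27 / 110055.6 × 3600 = -17.640″.

Δλ = -17.6″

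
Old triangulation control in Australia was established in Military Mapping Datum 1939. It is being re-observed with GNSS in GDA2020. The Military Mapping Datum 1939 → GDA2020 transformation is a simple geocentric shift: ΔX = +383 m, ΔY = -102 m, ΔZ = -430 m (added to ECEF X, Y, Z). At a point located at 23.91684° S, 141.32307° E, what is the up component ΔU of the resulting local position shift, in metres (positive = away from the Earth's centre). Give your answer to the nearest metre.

ΔU = -157 m

At φ = -23.91684°, λ = 141.32307°: sin φ = -0.405410, cos φ = 0.914135, sin λ = 0.624928, cos λ = -0.780682.
ΔU = cos φ cos λ·ΔX + cos φ sin λ·ΔY + sin φ·ΔZ = (0.914135)(-0.780682)(383) + (0.914135)(0.624928)(-102) + (-0.405410)(-430) = -157.27 m.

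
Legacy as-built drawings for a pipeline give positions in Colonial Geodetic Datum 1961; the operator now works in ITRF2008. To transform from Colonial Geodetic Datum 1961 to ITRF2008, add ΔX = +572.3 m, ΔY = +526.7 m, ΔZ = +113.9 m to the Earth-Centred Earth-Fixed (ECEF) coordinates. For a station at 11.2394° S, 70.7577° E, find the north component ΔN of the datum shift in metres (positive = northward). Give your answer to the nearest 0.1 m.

ΔN = 245.4 m

The local north axis is (−sin φ cos λ, −sin φ sin λ, cos φ), giving ΔN = 36.762 + 96.923 + 111.716 = 245.40 m.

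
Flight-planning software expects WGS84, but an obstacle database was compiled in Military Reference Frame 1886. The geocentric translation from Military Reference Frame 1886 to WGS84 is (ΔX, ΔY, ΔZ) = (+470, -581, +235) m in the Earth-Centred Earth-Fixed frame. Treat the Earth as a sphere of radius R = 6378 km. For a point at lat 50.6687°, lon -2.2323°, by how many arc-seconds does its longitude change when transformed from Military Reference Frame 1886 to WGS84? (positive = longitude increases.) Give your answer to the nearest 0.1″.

Δλ = -28.7″

sin φ = 0.773494, cos φ = 0.633804, sin λ = -0.038951, cos λ = 0.999241.
East component: ΔE = −sin λ·ΔX + cos λ·ΔY = −(-0.038951)(470) + (0.999241)(-581) = -562.25 m.
1° of latitude spans πR/180 = 111317 m; at latitude φ, 1° of longitude spans that × cos φ = 70553.2 m, so Δλ = -562.25 / 70553.2 × 3600 = -28.689″.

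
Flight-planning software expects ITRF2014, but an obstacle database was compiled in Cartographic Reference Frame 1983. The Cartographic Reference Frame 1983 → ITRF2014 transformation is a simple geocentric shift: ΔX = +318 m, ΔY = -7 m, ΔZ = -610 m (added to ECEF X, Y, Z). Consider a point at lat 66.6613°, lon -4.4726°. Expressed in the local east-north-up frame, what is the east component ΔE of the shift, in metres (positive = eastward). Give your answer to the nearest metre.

The local east axis at (φ, λ) is (−sin λ, cos λ, 0), so ΔE = −sin(-4.4726°)·318 + cos(-4.4726°)·(-7) = 17.82 m.

ΔE = 18 m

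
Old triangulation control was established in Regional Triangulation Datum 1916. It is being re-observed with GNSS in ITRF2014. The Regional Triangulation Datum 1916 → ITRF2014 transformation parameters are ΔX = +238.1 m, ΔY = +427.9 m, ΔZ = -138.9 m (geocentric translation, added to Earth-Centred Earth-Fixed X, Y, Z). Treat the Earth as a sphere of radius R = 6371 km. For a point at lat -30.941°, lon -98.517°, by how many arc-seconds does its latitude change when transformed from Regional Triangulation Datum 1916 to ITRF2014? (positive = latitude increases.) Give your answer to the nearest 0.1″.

sin φ = -0.514155, cos φ = 0.857697, sin λ = -0.988972, cos λ = -0.148103.
North component: ΔN = −sin φ cos λ·ΔX − sin φ sin λ·ΔY + cos φ·ΔZ = −(-0.514155)(-0.148103)(238.1) − (-0.514155)(-0.988972)(427.9) + (0.857697)(-138.9) = -354.85 m.
1° of latitude spans πR/180 = 111195 m, so Δφ = -354.85 / 111195 × 3600 = -11.488″.

Δφ = -11.5″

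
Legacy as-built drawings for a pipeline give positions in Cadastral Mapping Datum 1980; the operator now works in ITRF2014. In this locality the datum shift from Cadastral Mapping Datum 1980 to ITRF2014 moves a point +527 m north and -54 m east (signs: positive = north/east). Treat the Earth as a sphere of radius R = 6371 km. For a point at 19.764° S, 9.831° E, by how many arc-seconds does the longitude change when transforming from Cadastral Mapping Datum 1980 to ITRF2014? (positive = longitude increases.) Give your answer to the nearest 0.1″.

At latitude -19.764°, cos φ = 0.941093.
One radian of longitude at latitude φ spans R cos φ, so Δλ = ΔE / (R cos φ) = -54.0 / (6371000 × 0.941093) = -9.0064e-06 rad = -1.858″.

Δλ = -1.9″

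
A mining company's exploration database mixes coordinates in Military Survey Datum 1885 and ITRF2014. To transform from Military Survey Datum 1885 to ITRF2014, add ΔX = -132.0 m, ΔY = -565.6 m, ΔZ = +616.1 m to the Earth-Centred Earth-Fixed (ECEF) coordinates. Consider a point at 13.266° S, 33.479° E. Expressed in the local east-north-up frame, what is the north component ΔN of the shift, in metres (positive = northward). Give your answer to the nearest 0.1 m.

The local north axis is (−sin φ cos λ, −sin φ sin λ, cos φ), giving ΔN = -25.265 − 71.596 + 599.660 = 502.80 m.

ΔN = 502.8 m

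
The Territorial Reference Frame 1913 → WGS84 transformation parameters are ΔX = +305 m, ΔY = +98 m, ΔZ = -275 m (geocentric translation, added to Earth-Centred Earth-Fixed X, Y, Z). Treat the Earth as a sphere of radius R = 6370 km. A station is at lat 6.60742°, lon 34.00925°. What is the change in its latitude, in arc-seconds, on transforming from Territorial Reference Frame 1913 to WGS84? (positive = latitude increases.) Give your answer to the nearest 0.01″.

sin φ = 0.115066, cos φ = 0.993358, sin λ = 0.559327, cos λ = 0.828947.
North component: ΔN = −sin φ cos λ·ΔX − sin φ sin λ·ΔY + cos φ·ΔZ = −(0.115066)(0.828947)(305) − (0.115066)(0.559327)(98) + (0.993358)(-275) = -308.57 m.
1° of latitude spans πR/180 = 111177 m, so Δφ = -308.57 / 111177 × 3600 = -9.992″.

Δφ = -9.99″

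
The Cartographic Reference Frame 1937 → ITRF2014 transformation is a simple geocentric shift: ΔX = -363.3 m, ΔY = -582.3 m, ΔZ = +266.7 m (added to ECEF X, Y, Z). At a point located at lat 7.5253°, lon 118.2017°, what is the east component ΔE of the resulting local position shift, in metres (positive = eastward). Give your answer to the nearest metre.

ΔE = 595 m

The local east axis at (φ, λ) is (−sin λ, cos λ, 0), so ΔE = −sin(118.2017°)·(-363.3) + cos(118.2017°)·(-582.3) = 595.35 m.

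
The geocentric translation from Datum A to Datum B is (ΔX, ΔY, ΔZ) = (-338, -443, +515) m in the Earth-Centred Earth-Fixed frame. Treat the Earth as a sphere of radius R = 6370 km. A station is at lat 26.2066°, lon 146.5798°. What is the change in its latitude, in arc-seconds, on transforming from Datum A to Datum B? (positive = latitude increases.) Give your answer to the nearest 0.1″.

Δφ = 14.4″

sin φ = 0.441609, cos φ = 0.897208, sin λ = 0.550775, cos λ = -0.834654.
North component: ΔN = −sin φ cos λ·ΔX − sin φ sin λ·ΔY + cos φ·ΔZ = −(0.441609)(-0.834654)(-338) − (0.441609)(0.550775)(-443) + (0.897208)(515) = 445.23 m.
1° of latitude spans πR/180 = 111177 m, so Δφ = 445.23 / 111177 × 3600 = 14.417″.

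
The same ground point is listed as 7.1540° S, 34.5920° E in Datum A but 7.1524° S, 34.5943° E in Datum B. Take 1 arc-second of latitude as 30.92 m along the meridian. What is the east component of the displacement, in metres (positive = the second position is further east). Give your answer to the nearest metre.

Δφ = -7.1524° − -7.1540° = +0.0016°; Δλ = 34.5943° − 34.5920° = +0.0023°.
1° of latitude = 3600 × 30.92 = 111312 m.
ΔN = Δφ × 111312 = 178.1 m; ΔE = Δλ × 111312 × cos(-7.1540°) = +0.0023 × 111312 × 0.992215 = 254.0 m.

ΔE = 254 m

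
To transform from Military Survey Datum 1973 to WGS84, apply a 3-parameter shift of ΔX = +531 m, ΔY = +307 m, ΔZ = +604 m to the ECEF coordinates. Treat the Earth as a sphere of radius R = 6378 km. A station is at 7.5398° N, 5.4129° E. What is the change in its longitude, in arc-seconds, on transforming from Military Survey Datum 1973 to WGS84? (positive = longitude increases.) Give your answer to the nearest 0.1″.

Δλ = 8.3″

sin φ = 0.131215, cos φ = 0.991354, sin λ = 0.094332, cos λ = 0.995541.
East component: ΔE = −sin λ·ΔX + cos λ·ΔY = −(0.094332)(531) + (0.995541)(307) = 255.54 m.
1° of latitude spans πR/180 = 111317 m; at latitude φ, 1° of longitude spans that × cos φ = 110354.6 m, so Δλ = 255.54 / 110354.6 × 3600 = 8.336″.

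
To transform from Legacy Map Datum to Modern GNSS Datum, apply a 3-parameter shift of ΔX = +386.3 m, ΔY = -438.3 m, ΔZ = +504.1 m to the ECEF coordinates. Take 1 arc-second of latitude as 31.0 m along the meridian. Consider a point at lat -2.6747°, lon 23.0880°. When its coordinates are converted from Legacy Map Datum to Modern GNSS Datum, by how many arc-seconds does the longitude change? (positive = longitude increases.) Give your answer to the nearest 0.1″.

sin φ = -0.046665, cos φ = 0.998911, sin λ = 0.392144, cos λ = 0.919904.
East component: ΔE = −sin λ·ΔX + cos λ·ΔY = −(0.392144)(386.3) + (0.919904)(-438.3) = -554.68 m.
1° of latitude spans 3600 × 31.00 = 111600 m; at latitude φ, 1° of longitude spans that × cos φ = 111478.4 m, so Δλ = -554.68 / 111478.4 × 3600 = -17.912″.

Δλ = -17.9″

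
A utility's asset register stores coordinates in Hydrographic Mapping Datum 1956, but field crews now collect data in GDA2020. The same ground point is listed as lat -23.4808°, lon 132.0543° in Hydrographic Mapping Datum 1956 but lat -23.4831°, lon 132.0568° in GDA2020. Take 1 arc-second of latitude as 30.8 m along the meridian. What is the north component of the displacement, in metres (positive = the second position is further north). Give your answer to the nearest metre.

Δφ = -23.4831° − -23.4808° = -0.0023°; Δλ = 132.0568° − 132.0543° = +0.0025°.
1° of latitude = 3600 × 30.80 = 110880 m.
ΔN = Δφ × 110880 = -255.0 m; ΔE = Δλ × 110880 × cos(-23.4808°) = +0.0025 × 110880 × 0.917194 = 254.2 m.

ΔN = -255 m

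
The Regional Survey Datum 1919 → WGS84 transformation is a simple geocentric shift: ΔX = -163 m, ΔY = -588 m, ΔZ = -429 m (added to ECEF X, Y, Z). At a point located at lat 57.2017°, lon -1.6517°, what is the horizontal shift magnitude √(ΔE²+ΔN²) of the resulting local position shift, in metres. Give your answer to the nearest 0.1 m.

602.5 m

The local east axis at (φ, λ) is (−sin λ, cos λ, 0), so ΔE = −sin(-1.6517°)·(-163) + cos(-1.6517°)·(-588) = -592.45 m.
The local north axis is (−sin φ cos λ, −sin φ sin λ, cos φ), giving ΔN = 136.958 − 14.246 − 232.382 = -109.67 m.
Horizontal magnitude = √(ΔE² + ΔN²) = √((-592.45)² + (-109.67)²) = 602.52 m.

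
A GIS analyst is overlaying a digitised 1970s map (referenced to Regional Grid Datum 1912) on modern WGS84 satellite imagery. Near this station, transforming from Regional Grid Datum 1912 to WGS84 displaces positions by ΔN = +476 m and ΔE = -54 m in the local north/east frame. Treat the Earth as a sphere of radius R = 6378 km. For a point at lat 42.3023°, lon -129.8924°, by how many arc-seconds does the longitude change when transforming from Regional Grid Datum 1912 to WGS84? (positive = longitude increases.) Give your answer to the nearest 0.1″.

Δλ = -2.4″

At latitude 42.3023°, cos φ = 0.739604.
One radian of longitude at latitude φ spans R cos φ, so Δλ = ΔE / (R cos φ) = -54.0 / (6378000 × 0.739604) = -1.1447e-05 rad = -2.361″.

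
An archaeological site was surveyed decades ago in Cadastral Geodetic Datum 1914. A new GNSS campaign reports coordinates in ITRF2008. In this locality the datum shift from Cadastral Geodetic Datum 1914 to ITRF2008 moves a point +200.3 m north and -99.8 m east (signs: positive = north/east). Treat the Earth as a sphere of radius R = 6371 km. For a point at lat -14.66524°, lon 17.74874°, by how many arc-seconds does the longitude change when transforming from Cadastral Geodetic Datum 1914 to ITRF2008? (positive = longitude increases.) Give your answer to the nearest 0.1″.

Δλ = -3.3″

At latitude -14.66524°, cos φ = 0.967422.
One radian of longitude at latitude φ spans R cos φ, so Δλ = ΔE / (R cos φ) = -99.8 / (6371000 × 0.967422) = -1.6192e-05 rad = -3.340″.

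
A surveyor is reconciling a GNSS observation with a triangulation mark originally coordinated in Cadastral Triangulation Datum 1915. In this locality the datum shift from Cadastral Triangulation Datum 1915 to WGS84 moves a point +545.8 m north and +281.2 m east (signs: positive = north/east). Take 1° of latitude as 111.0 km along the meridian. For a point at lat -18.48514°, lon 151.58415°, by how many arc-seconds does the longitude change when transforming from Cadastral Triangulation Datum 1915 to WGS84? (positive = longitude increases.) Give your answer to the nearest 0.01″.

At latitude -18.48514°, cos φ = 0.948406.
1° of longitude at this latitude = 111.0 × cos φ = 105.27 km, so Δλ = 281.2 / 105273.1 = 0.0026711° = 9.616″.

Δλ = 9.62″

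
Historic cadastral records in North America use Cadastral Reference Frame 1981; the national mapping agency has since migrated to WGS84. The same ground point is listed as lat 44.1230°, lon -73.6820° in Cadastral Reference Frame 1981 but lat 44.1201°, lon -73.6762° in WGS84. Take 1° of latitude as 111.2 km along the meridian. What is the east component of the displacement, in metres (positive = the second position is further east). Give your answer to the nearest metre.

ΔE = 463 m

Δφ = 44.1201° − 44.1230° = -0.0029°; Δλ = -73.6762° − -73.6820° = +0.0058°.
ΔN = Δφ × 111200 = -322.5 m; ΔE = Δλ × 111200 × cos(44.1230°) = +0.0058 × 111200 × 0.717847 = 463.0 m.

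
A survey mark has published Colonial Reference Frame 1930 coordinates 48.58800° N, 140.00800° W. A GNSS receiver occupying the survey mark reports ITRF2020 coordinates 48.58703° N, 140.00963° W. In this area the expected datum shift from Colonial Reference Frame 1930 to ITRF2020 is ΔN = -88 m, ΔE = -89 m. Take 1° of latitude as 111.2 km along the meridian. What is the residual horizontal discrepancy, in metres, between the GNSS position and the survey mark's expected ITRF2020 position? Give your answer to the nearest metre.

Observed coordinate differences: Δφ = -0.00097°, Δλ = -0.00163°.
Converting to metres (1° lat = 111200 m, cos φ = 0.661469): observed ΔN = -107.9 m, observed ΔE = -119.9 m.
Subtracting the expected shift leaves a residual of -107.9 − (-88) = -19.9 m north and -119.9 − (-89) = -30.9 m east.
Residual distance = √((-19.9)² + (-30.9)²) = 36.7 m.

37 m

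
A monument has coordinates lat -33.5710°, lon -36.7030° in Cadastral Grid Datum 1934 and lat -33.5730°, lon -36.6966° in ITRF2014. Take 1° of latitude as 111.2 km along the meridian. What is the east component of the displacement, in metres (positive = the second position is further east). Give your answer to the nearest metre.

ΔE = 593 m

Δφ = -33.5730° − -33.5710° = -0.0020°; Δλ = -36.6966° − -36.7030° = +0.0064°.
ΔN = Δφ × 111200 = -222.4 m; ΔE = Δλ × 111200 × cos(-33.5710°) = +0.0064 × 111200 × 0.833201 = 593.0 m.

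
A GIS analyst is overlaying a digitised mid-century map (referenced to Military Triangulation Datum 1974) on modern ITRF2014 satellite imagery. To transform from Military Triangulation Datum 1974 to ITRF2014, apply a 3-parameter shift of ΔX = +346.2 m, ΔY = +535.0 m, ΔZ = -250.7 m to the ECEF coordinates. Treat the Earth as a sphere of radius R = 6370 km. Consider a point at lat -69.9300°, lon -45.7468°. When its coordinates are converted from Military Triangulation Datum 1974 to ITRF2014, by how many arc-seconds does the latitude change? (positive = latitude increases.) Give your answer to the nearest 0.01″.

sin φ = -0.939274, cos φ = 0.343168, sin λ = -0.716263, cos λ = 0.697830.
North component: ΔN = −sin φ cos λ·ΔX − sin φ sin λ·ΔY + cos φ·ΔZ = −(-0.939274)(0.697830)(346.2) − (-0.939274)(-0.716263)(535.0) + (0.343168)(-250.7) = -219.04 m.
1° of latitude spans πR/180 = 111177 m, so Δφ = -219.04 / 111177 × 3600 = -7.093″.

Δφ = -7.09″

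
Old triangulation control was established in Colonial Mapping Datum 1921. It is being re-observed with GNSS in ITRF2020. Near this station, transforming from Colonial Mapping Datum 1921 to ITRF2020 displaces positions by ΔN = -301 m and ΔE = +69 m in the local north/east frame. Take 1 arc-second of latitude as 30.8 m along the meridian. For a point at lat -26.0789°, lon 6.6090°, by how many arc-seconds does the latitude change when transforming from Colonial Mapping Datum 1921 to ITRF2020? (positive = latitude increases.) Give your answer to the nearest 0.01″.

Δφ = -9.77″

1″ of latitude = 30.80 m, so Δφ = -301.0 / 30.80 = -9.773″.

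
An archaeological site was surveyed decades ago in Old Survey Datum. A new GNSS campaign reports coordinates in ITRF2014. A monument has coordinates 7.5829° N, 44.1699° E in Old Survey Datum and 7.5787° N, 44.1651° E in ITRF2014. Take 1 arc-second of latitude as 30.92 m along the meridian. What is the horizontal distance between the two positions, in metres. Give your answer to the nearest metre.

Δφ = 7.5787° − 7.5829° = -0.0042°; Δλ = 44.1651° − 44.1699° = -0.0048°.
1° of latitude = 3600 × 30.92 = 111312 m.
ΔN = Δφ × 111312 = -467.5 m; ΔE = Δλ × 111312 × cos(7.5829°) = -0.0048 × 111312 × 0.991255 = -529.6 m.
Distance = √(ΔE² + ΔN²) = √((-529.6)² + (-467.5)²) = 706.4 m.

706 m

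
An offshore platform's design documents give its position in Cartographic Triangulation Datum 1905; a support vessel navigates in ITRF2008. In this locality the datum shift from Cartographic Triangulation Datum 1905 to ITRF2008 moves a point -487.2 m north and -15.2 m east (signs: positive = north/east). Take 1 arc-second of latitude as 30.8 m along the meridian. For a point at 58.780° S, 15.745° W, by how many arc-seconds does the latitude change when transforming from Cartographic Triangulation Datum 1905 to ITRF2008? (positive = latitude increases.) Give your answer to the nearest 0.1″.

1″ of latitude = 30.80 m, so Δφ = -487.2 / 30.80 = -15.818″.

Δφ = -15.8″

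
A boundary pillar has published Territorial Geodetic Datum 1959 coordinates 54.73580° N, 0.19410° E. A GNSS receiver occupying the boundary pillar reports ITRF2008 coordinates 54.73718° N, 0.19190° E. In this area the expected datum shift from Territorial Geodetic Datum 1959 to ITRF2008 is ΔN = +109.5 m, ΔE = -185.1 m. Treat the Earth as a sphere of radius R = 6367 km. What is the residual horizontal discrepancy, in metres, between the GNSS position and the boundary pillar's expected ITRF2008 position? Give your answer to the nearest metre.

Observed coordinate differences: Δφ = +0.00138°, Δλ = -0.00220°.
Converting to metres (1° lat = 111125 m, cos φ = 0.577348): observed ΔN = 153.4 m, observed ΔE = -141.1 m.
Subtracting the expected shift leaves a residual of 153.4 − (109.5) = 43.9 m north and -141.1 − (-185.1) = 44.0 m east.
Residual distance = √(43.9² + 44.0²) = 62.1 m.

62 m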